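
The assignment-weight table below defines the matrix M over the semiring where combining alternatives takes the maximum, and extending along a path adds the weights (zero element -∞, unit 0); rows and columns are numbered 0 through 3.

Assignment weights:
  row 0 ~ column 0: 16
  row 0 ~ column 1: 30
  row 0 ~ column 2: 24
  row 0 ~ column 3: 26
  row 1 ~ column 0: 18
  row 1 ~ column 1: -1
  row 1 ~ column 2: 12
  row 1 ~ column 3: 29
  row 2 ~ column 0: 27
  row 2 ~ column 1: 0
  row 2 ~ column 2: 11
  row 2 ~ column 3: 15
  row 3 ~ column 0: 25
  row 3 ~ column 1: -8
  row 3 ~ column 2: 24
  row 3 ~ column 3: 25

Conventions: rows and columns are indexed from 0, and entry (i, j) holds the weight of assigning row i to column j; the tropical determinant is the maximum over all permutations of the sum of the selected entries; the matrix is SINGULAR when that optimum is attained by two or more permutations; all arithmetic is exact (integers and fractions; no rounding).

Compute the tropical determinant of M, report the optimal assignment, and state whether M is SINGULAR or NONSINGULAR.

σ = (0, 1, 2, 3): 16 + (-1) + 11 + 25 = 51
σ = (0, 1, 3, 2): 16 + (-1) + 15 + 24 = 54
σ = (0, 2, 1, 3): 16 + 12 + 0 + 25 = 53
σ = (0, 2, 3, 1): 16 + 12 + 15 + (-8) = 35
σ = (0, 3, 1, 2): 16 + 29 + 0 + 24 = 69
σ = (0, 3, 2, 1): 16 + 29 + 11 + (-8) = 48
σ = (1, 0, 2, 3): 30 + 18 + 11 + 25 = 84
σ = (1, 0, 3, 2): 30 + 18 + 15 + 24 = 87
σ = (1, 2, 0, 3): 30 + 12 + 27 + 25 = 94
σ = (1, 2, 3, 0): 30 + 12 + 15 + 25 = 82
σ = (1, 3, 0, 2): 30 + 29 + 27 + 24 = 110
σ = (1, 3, 2, 0): 30 + 29 + 11 + 25 = 95
σ = (2, 0, 1, 3): 24 + 18 + 0 + 25 = 67
σ = (2, 0, 3, 1): 24 + 18 + 15 + (-8) = 49
σ = (2, 1, 0, 3): 24 + (-1) + 27 + 25 = 75
σ = (2, 1, 3, 0): 24 + (-1) + 15 + 25 = 63
σ = (2, 3, 0, 1): 24 + 29 + 27 + (-8) = 72
σ = (2, 3, 1, 0): 24 + 29 + 0 + 25 = 78
σ = (3, 0, 1, 2): 26 + 18 + 0 + 24 = 68
σ = (3, 0, 2, 1): 26 + 18 + 11 + (-8) = 47
σ = (3, 1, 0, 2): 26 + (-1) + 27 + 24 = 76
σ = (3, 1, 2, 0): 26 + (-1) + 11 + 25 = 61
σ = (3, 2, 0, 1): 26 + 12 + 27 + (-8) = 57
σ = (3, 2, 1, 0): 26 + 12 + 0 + 25 = 63
Optimal value attained by: σ = (1, 3, 0, 2).
Answer: det⊕(M) = 110; verdict: NONSINGULAR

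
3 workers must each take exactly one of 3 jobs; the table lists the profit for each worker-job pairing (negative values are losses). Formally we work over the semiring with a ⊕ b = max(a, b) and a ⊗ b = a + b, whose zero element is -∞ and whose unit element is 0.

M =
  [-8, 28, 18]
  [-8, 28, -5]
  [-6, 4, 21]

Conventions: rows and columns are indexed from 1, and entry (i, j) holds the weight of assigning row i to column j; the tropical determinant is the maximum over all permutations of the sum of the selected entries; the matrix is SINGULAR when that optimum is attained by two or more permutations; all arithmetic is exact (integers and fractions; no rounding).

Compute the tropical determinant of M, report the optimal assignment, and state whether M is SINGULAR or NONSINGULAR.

σ = (1, 2, 3): (-8) + 28 + 21 = 41
σ = (1, 3, 2): (-8) + (-5) + 4 = -9
σ = (2, 1, 3): 28 + (-8) + 21 = 41
σ = (2, 3, 1): 28 + (-5) + (-6) = 17
σ = (3, 1, 2): 18 + (-8) + 4 = 14
σ = (3, 2, 1): 18 + 28 + (-6) = 40
Optimal value attained by: σ = (1, 2, 3).
Answer: det⊕(M) = 41; verdict: SINGULAR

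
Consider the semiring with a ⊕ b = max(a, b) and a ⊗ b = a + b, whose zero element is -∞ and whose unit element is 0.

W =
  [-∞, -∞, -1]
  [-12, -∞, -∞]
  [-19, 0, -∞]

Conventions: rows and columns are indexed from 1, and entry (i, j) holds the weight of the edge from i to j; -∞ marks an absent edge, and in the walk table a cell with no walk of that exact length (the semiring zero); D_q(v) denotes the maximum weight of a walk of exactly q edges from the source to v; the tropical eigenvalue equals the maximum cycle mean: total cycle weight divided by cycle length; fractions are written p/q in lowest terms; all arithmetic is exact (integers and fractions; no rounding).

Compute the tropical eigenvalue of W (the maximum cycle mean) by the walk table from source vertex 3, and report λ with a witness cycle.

q=0: [-∞, -∞, 0]
q=1: [-19, 0, -∞]
q=2: [-12, -∞, -20]
q=3: [-39, -20, -13]
Optimal cycle mean attained by: cycle 1->3->2->1, total (-1) + 0 + (-12), length 3.
Answer: λ = -13/3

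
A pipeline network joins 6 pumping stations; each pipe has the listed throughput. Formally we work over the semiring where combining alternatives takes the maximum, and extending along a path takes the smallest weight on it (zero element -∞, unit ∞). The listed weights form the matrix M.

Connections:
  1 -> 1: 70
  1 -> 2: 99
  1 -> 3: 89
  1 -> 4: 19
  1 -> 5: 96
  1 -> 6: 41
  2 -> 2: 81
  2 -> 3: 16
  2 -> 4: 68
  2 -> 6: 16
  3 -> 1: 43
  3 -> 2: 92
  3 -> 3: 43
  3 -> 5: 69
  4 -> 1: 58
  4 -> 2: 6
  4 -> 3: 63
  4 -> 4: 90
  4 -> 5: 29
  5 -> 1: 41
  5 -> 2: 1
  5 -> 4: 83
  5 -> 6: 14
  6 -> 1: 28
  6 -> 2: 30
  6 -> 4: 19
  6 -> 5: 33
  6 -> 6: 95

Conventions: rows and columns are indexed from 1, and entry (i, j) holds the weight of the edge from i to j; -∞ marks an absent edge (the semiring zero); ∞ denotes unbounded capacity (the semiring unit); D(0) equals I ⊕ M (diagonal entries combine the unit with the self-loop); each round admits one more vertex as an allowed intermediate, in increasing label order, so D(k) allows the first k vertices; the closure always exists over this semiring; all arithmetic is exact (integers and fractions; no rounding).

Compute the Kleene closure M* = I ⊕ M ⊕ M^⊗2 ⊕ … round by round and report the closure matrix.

D(0):
  [∞, 99, 89, 19, 96, 41]
  [-∞, ∞, 16, 68, -∞, 16]
  [43, 92, ∞, -∞, 69, -∞]
  [58, 6, 63, ∞, 29, -∞]
  [41, 1, -∞, 83, ∞, 14]
  [28, 30, -∞, 19, 33, ∞]
D(1):
  [∞, 99, 89, 19, 96, 41]
  [-∞, ∞, 16, 68, -∞, 16]
  [43, 92, ∞, 19, 69, 41]
  [58, 58, 63, ∞, 58, 41]
  [41, 41, 41, 83, ∞, 41]
  [28, 30, 28, 19, 33, ∞]
D(2):
  [∞, 99, 89, 68, 96, 41]
  [-∞, ∞, 16, 68, -∞, 16]
  [43, 92, ∞, 68, 69, 41]
  [58, 58, 63, ∞, 58, 41]
  [41, 41, 41, 83, ∞, 41]
  [28, 30, 28, 30, 33, ∞]
D(3):
  [∞, 99, 89, 68, 96, 41]
  [16, ∞, 16, 68, 16, 16]
  [43, 92, ∞, 68, 69, 41]
  [58, 63, 63, ∞, 63, 41]
  [41, 41, 41, 83, ∞, 41]
  [28, 30, 28, 30, 33, ∞]
D(4):
  [∞, 99, 89, 68, 96, 41]
  [58, ∞, 63, 68, 63, 41]
  [58, 92, ∞, 68, 69, 41]
  [58, 63, 63, ∞, 63, 41]
  [58, 63, 63, 83, ∞, 41]
  [30, 30, 30, 30, 33, ∞]
D(5):
  [∞, 99, 89, 83, 96, 41]
  [58, ∞, 63, 68, 63, 41]
  [58, 92, ∞, 69, 69, 41]
  [58, 63, 63, ∞, 63, 41]
  [58, 63, 63, 83, ∞, 41]
  [33, 33, 33, 33, 33, ∞]
D(6):
  [∞, 99, 89, 83, 96, 41]
  [58, ∞, 63, 68, 63, 41]
  [58, 92, ∞, 69, 69, 41]
  [58, 63, 63, ∞, 63, 41]
  [58, 63, 63, 83, ∞, 41]
  [33, 33, 33, 33, 33, ∞]
Answer: M* = [[∞, 99, 89, 83, 96, 41], [58, ∞, 63, 68, 63, 41], [58, 92, ∞, 69, 69, 41], [58, 63, 63, ∞, 63, 41], [58, 63, 63, 83, ∞, 41], [33, 33, 33, 33, 33, ∞]]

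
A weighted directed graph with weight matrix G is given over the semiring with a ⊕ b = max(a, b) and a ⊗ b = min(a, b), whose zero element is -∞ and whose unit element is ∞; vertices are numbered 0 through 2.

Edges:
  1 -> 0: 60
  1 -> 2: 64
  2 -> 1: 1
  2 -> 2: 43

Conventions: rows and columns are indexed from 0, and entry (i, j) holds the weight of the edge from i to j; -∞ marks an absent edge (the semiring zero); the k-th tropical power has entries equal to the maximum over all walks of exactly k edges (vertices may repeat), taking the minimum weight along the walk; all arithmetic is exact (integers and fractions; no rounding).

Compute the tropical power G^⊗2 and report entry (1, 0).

G^⊗2:
  [-∞, -∞, -∞]
  [-∞, 1, 43]
  [1, 1, 43]
Key observation: no walk of exactly 2 edges connects these vertices, so the entry is the semiring zero.
Answer: (G^⊗2)[1][0] = -∞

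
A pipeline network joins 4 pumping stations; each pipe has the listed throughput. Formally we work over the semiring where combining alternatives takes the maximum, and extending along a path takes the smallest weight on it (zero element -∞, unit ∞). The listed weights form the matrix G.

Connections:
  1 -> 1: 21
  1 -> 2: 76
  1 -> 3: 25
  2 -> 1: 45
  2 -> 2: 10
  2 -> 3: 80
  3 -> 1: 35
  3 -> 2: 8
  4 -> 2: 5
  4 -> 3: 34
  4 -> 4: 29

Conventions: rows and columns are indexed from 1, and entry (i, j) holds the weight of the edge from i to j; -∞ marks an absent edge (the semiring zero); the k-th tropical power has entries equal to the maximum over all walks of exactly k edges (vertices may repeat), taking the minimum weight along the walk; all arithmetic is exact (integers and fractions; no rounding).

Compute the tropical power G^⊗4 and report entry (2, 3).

G^⊗2:
  [45, 21, 76, -∞]
  [35, 45, 25, -∞]
  [21, 35, 25, -∞]
  [34, 8, 29, 29]
G^⊗3:
  [35, 45, 25, -∞]
  [45, 35, 45, -∞]
  [35, 21, 35, -∞]
  [29, 34, 29, 29]
G^⊗4:
  [45, 35, 45, -∞]
  [35, 45, 35, -∞]
  [35, 35, 25, -∞]
  [34, 29, 34, 29]
Key observation: the optimum is the walk 2->3->1->2->3, with weight 80 min 35 min 76 min 80 = 35.
Optimal value attained by: walk 2->3->1->2->3.
Answer: (G^⊗4)[2][3] = 35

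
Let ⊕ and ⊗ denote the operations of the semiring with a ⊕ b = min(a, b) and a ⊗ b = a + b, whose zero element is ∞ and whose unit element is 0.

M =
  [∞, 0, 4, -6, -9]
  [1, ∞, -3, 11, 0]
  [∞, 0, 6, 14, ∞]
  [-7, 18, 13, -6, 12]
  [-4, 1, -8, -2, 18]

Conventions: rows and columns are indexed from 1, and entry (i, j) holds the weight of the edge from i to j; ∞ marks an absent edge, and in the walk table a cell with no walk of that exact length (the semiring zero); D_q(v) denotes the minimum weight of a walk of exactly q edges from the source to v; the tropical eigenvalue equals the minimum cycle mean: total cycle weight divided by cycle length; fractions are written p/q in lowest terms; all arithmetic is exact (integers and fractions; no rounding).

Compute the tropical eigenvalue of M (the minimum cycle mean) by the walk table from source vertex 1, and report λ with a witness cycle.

q=0: [0, ∞, ∞, ∞, ∞]
q=1: [∞, 0, 4, -6, -9]
q=2: [-13, -8, -17, -12, 0]
q=3: [-19, -17, -11, -19, -22]
q=4: [-26, -21, -30, -25, -28]
q=5: [-32, -30, -36, -32, -35]
Optimal cycle mean attained by: cycle 1->4->1, total (-6) + (-7), length 2.
Answer: λ = -13/2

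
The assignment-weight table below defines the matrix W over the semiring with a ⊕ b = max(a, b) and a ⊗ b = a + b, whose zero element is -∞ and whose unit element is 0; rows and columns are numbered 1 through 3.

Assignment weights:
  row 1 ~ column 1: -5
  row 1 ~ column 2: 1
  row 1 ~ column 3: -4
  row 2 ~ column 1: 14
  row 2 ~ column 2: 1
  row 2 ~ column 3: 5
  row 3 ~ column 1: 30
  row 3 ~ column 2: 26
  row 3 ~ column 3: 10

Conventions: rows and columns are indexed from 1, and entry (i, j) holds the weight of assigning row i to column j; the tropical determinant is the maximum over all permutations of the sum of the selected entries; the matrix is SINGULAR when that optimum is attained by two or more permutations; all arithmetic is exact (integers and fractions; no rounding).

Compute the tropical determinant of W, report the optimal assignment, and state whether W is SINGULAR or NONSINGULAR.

σ = (1, 2, 3): (-5) + 1 + 10 = 6
σ = (1, 3, 2): (-5) + 5 + 26 = 26
σ = (2, 1, 3): 1 + 14 + 10 = 25
σ = (2, 3, 1): 1 + 5 + 30 = 36
σ = (3, 1, 2): (-4) + 14 + 26 = 36
σ = (3, 2, 1): (-4) + 1 + 30 = 27
Optimal value attained by: σ = (2, 3, 1).
Answer: det⊕(W) = 36; verdict: SINGULAR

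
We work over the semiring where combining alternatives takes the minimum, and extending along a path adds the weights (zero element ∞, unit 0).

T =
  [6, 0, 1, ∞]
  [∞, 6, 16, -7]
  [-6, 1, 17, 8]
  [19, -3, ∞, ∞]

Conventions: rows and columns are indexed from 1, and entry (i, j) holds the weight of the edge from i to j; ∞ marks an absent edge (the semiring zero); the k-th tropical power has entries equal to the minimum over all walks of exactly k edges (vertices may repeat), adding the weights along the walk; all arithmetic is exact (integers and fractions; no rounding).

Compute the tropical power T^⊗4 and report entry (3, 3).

T^⊗2:
  [-5, 2, 7, -7]
  [10, -10, 22, -1]
  [0, -6, -5, -6]
  [25, 3, 13, -10]
T^⊗3:
  [1, -10, -4, -5]
  [16, -4, 6, -17]
  [-11, -9, 1, -13]
  [7, -13, 19, -4]
T^⊗4:
  [-10, -8, 2, -17]
  [0, -20, 12, -11]
  [-5, -16, -10, -16]
  [13, -7, 3, -20]
Key observation: the optimum is the walk 3->1->3->1->3, with weight (-6) + 1 + (-6) + 1 = -10.
Optimal value attained by: walk 3->1->3->1->3.
Answer: (T^⊗4)[3][3] = -10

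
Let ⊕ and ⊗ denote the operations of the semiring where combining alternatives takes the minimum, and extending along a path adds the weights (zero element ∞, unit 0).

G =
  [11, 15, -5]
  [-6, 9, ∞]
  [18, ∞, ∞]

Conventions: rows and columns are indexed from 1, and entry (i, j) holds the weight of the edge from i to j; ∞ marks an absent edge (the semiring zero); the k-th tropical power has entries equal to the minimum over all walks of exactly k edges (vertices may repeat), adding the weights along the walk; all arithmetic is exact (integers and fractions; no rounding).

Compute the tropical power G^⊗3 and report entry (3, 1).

G^⊗2:
  [9, 24, 6]
  [3, 9, -11]
  [29, 33, 13]
G^⊗3:
  [18, 24, 4]
  [3, 18, -2]
  [27, 42, 24]
Key observation: the optimum is the walk 3->1->2->1, with weight 18 + 15 + (-6) = 27.
Optimal value attained by: walk 3->1->2->1.
Answer: (G^⊗3)[3][1] = 27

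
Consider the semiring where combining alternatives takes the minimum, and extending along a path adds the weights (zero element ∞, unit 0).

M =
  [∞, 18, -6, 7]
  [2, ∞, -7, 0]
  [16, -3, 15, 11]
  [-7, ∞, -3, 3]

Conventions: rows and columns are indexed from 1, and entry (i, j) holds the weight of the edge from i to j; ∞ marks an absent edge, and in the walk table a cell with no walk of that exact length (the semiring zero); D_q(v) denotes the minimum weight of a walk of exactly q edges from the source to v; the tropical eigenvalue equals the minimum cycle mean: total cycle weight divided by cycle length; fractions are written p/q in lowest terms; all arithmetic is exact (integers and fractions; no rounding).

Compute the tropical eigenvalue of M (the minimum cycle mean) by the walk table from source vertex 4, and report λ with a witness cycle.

q=0: [∞, ∞, ∞, 0]
q=1: [-7, ∞, -3, 3]
q=2: [-4, -6, -13, 0]
q=3: [-7, -16, -13, -6]
q=4: [-14, -16, -23, -16]
Optimal cycle mean attained by: cycle 2->3->2, total (-7) + (-3), length 2.
Answer: λ = -5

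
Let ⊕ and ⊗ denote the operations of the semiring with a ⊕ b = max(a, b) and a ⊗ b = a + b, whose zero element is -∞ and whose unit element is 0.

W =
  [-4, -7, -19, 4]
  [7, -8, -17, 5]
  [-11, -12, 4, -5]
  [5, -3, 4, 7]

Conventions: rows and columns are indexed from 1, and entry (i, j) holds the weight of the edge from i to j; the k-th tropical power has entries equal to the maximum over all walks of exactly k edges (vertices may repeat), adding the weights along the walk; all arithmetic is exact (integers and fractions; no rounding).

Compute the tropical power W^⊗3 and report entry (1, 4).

W^⊗2:
  [9, 1, 8, 11]
  [10, 2, 9, 12]
  [0, -8, 8, 2]
  [12, 4, 11, 14]
W^⊗3:
  [16, 8, 15, 18]
  [17, 9, 16, 19]
  [7, -1, 12, 9]
  [19, 11, 18, 21]
Key observation: the optimum is the walk 1->4->4->4, with weight 4 + 7 + 7 = 18.
Optimal value attained by: walk 1->4->4->4.
Answer: (W^⊗3)[1][4] = 18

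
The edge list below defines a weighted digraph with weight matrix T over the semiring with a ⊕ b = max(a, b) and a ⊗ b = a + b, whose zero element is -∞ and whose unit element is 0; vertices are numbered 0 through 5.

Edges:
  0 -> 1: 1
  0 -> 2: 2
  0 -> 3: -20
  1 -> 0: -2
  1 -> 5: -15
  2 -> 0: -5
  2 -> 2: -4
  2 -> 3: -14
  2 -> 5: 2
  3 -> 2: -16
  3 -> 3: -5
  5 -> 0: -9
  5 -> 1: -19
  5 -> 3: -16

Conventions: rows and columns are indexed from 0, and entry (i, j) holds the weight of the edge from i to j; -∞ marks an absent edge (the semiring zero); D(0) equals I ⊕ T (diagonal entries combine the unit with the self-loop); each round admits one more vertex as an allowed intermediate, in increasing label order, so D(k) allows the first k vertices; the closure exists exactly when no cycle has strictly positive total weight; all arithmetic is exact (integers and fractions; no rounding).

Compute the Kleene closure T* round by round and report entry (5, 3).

D(0):
  [0, 1, 2, -20, -∞, -∞]
  [-2, 0, -∞, -∞, -∞, -15]
  [-5, -∞, 0, -14, -∞, 2]
  [-∞, -∞, -16, 0, -∞, -∞]
  [-∞, -∞, -∞, -∞, 0, -∞]
  [-9, -19, -∞, -16, -∞, 0]
D(1):
  [0, 1, 2, -20, -∞, -∞]
  [-2, 0, 0, -22, -∞, -15]
  [-5, -4, 0, -14, -∞, 2]
  [-∞, -∞, -16, 0, -∞, -∞]
  [-∞, -∞, -∞, -∞, 0, -∞]
  [-9, -8, -7, -16, -∞, 0]
D(2):
  [0, 1, 2, -20, -∞, -14]
  [-2, 0, 0, -22, -∞, -15]
  [-5, -4, 0, -14, -∞, 2]
  [-∞, -∞, -16, 0, -∞, -∞]
  [-∞, -∞, -∞, -∞, 0, -∞]
  [-9, -8, -7, -16, -∞, 0]
D(3):
  [0, 1, 2, -12, -∞, 4]
  [-2, 0, 0, -14, -∞, 2]
  [-5, -4, 0, -14, -∞, 2]
  [-21, -20, -16, 0, -∞, -14]
  [-∞, -∞, -∞, -∞, 0, -∞]
  [-9, -8, -7, -16, -∞, 0]
D(4):
  [0, 1, 2, -12, -∞, 4]
  [-2, 0, 0, -14, -∞, 2]
  [-5, -4, 0, -14, -∞, 2]
  [-21, -20, -16, 0, -∞, -14]
  [-∞, -∞, -∞, -∞, 0, -∞]
  [-9, -8, -7, -16, -∞, 0]
D(5):
  [0, 1, 2, -12, -∞, 4]
  [-2, 0, 0, -14, -∞, 2]
  [-5, -4, 0, -14, -∞, 2]
  [-21, -20, -16, 0, -∞, -14]
  [-∞, -∞, -∞, -∞, 0, -∞]
  [-9, -8, -7, -16, -∞, 0]
D(6):
  [0, 1, 2, -12, -∞, 4]
  [-2, 0, 0, -14, -∞, 2]
  [-5, -4, 0, -14, -∞, 2]
  [-21, -20, -16, 0, -∞, -14]
  [-∞, -∞, -∞, -∞, 0, -∞]
  [-9, -8, -7, -16, -∞, 0]
Answer: T*[5][3] = -16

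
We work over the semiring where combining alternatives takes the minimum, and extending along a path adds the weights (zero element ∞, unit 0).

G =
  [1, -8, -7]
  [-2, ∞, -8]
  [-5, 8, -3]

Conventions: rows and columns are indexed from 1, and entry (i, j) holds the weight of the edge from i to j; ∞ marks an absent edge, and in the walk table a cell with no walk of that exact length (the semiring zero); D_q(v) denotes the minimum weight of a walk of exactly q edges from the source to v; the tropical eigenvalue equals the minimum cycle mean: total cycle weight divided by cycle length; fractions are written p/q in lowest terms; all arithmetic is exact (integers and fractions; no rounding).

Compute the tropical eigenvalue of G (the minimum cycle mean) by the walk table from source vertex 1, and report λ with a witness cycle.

q=0: [0, ∞, ∞]
q=1: [1, -8, -7]
q=2: [-12, -7, -16]
q=3: [-21, -20, -19]
Optimal cycle mean attained by: cycle 1->2->3->1, total (-8) + (-8) + (-5), length 3.
Answer: λ = -7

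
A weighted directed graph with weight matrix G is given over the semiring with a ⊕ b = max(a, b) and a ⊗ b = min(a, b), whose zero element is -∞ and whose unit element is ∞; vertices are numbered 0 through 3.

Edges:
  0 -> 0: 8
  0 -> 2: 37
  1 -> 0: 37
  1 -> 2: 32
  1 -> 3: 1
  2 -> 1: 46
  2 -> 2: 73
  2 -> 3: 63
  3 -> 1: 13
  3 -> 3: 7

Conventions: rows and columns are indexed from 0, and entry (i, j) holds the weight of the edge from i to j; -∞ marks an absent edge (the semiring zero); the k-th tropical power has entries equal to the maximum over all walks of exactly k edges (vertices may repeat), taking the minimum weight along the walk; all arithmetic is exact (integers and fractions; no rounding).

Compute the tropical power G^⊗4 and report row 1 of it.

G^⊗2:
  [8, 37, 37, 37]
  [8, 32, 37, 32]
  [37, 46, 73, 63]
  [13, 7, 13, 7]
G^⊗3:
  [37, 37, 37, 37]
  [32, 37, 37, 37]
  [37, 46, 73, 63]
  [8, 13, 13, 13]
G^⊗4:
  [37, 37, 37, 37]
  [37, 37, 37, 37]
  [37, 46, 73, 63]
  [13, 13, 13, 13]
Answer: row 1 of G^⊗4 = [37, 37, 37, 37]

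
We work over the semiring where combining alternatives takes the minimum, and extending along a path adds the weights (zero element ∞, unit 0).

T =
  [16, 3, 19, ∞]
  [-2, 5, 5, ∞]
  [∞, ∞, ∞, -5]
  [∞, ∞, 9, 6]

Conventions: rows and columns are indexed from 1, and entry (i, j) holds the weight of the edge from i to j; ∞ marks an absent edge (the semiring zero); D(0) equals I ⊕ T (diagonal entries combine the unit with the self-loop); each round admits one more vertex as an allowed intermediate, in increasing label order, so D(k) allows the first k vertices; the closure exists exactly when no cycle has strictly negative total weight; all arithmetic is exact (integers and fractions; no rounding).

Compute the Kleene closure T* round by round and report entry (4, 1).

D(0):
  [0, 3, 19, ∞]
  [-2, 0, 5, ∞]
  [∞, ∞, 0, -5]
  [∞, ∞, 9, 0]
D(1):
  [0, 3, 19, ∞]
  [-2, 0, 5, ∞]
  [∞, ∞, 0, -5]
  [∞, ∞, 9, 0]
D(2):
  [0, 3, 8, ∞]
  [-2, 0, 5, ∞]
  [∞, ∞, 0, -5]
  [∞, ∞, 9, 0]
D(3):
  [0, 3, 8, 3]
  [-2, 0, 5, 0]
  [∞, ∞, 0, -5]
  [∞, ∞, 9, 0]
D(4):
  [0, 3, 8, 3]
  [-2, 0, 5, 0]
  [∞, ∞, 0, -5]
  [∞, ∞, 9, 0]
Answer: T*[4][1] = ∞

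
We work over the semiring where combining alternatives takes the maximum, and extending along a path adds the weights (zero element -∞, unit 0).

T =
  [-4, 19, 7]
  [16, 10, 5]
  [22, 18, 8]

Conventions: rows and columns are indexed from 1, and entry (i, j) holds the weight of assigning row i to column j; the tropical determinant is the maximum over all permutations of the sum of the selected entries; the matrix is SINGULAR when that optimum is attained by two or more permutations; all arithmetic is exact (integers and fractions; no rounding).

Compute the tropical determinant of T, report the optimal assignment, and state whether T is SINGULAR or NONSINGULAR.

σ = (1, 2, 3): (-4) + 10 + 8 = 14
σ = (1, 3, 2): (-4) + 5 + 18 = 19
σ = (2, 1, 3): 19 + 16 + 8 = 43
σ = (2, 3, 1): 19 + 5 + 22 = 46
σ = (3, 1, 2): 7 + 16 + 18 = 41
σ = (3, 2, 1): 7 + 10 + 22 = 39
Optimal value attained by: σ = (2, 3, 1).
Answer: det⊕(T) = 46; verdict: NONSINGULAR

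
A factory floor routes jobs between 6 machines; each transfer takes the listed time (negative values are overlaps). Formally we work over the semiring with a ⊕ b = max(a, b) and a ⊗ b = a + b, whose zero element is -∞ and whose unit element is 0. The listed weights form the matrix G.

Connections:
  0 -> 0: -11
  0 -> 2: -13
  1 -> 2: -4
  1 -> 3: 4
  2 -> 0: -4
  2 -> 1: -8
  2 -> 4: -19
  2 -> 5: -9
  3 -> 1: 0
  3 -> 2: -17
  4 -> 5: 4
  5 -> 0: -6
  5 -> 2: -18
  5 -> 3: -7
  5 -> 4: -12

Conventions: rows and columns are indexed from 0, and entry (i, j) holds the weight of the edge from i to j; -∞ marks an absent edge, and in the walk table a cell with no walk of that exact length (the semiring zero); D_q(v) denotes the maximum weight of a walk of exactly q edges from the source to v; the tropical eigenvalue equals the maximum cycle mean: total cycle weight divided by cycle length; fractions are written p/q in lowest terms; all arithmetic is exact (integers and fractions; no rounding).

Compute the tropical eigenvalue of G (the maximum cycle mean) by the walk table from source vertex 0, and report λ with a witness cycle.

q=0: [0, -∞, -∞, -∞, -∞, -∞]
q=1: [-11, -∞, -13, -∞, -∞, -∞]
q=2: [-17, -21, -24, -∞, -32, -22]
q=3: [-28, -32, -25, -17, -34, -28]
q=4: [-29, -17, -34, -28, -40, -30]
q=5: [-36, -28, -21, -13, -42, -36]
q=6: [-25, -13, -30, -24, -40, -30]
Optimal cycle mean attained by: cycle 1->3->1, total 4 + 0, length 2.
Answer: λ = 2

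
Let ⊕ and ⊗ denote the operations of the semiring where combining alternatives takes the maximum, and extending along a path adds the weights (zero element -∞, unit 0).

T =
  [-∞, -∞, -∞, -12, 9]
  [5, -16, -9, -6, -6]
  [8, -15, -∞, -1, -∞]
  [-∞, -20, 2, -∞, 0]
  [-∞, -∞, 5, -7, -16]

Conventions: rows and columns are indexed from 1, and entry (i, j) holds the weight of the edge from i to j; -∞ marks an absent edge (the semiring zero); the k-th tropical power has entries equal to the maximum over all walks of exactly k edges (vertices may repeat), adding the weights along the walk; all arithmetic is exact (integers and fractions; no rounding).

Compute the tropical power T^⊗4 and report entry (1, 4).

T^⊗2:
  [-∞, -32, 14, 2, -7]
  [-1, -24, -1, -7, 14]
  [-10, -21, 1, -4, 17]
  [10, -13, 5, 1, -16]
  [13, -10, -5, 4, -7]
T^⊗3:
  [22, -1, 4, 13, 2]
  [7, -16, 19, 7, 8]
  [9, -14, 22, 10, 1]
  [13, -10, 3, 4, 19]
  [3, -16, 6, 1, 22]
T^⊗4:
  [12, -7, 15, 10, 31]
  [27, 4, 13, 18, 16]
  [30, 7, 12, 21, 18]
  [11, -12, 24, 12, 22]
  [14, -9, 27, 15, 12]
Key observation: the optimum is the walk 1->5->3->1->4, with weight 9 + 5 + 8 + (-12) = 10.
Optimal value attained by: walk 1->5->3->1->4.
Answer: (T^⊗4)[1][4] = 10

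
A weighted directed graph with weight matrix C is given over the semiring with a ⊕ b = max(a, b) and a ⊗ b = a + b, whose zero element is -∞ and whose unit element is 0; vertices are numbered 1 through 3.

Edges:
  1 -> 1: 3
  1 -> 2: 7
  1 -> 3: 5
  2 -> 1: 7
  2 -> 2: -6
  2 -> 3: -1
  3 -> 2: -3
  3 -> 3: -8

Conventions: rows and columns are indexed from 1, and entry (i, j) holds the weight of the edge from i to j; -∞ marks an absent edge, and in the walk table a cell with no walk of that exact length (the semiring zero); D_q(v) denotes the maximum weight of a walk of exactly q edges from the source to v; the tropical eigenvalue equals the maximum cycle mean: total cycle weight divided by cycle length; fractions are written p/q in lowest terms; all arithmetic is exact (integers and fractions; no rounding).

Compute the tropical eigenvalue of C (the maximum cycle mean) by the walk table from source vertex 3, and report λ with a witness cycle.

q=0: [-∞, -∞, 0]
q=1: [-∞, -3, -8]
q=2: [4, -9, -4]
q=3: [7, 11, 9]
Optimal cycle mean attained by: cycle 1->2->1, total 7 + 7, length 2.
Answer: λ = 7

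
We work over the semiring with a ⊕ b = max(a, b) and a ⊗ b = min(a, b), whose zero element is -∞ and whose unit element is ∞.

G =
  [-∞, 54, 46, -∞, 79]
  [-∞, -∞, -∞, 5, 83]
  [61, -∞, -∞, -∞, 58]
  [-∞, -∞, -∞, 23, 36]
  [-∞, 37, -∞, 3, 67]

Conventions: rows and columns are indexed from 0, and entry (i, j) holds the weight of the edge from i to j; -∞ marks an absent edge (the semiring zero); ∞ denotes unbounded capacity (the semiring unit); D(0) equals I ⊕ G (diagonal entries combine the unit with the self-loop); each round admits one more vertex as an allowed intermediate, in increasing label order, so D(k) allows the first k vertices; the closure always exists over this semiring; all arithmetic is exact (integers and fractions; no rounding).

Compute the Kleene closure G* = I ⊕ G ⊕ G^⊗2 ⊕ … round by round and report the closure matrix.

D(0):
  [∞, 54, 46, -∞, 79]
  [-∞, ∞, -∞, 5, 83]
  [61, -∞, ∞, -∞, 58]
  [-∞, -∞, -∞, ∞, 36]
  [-∞, 37, -∞, 3, ∞]
D(1):
  [∞, 54, 46, -∞, 79]
  [-∞, ∞, -∞, 5, 83]
  [61, 54, ∞, -∞, 61]
  [-∞, -∞, -∞, ∞, 36]
  [-∞, 37, -∞, 3, ∞]
D(2):
  [∞, 54, 46, 5, 79]
  [-∞, ∞, -∞, 5, 83]
  [61, 54, ∞, 5, 61]
  [-∞, -∞, -∞, ∞, 36]
  [-∞, 37, -∞, 5, ∞]
D(3):
  [∞, 54, 46, 5, 79]
  [-∞, ∞, -∞, 5, 83]
  [61, 54, ∞, 5, 61]
  [-∞, -∞, -∞, ∞, 36]
  [-∞, 37, -∞, 5, ∞]
D(4):
  [∞, 54, 46, 5, 79]
  [-∞, ∞, -∞, 5, 83]
  [61, 54, ∞, 5, 61]
  [-∞, -∞, -∞, ∞, 36]
  [-∞, 37, -∞, 5, ∞]
D(5):
  [∞, 54, 46, 5, 79]
  [-∞, ∞, -∞, 5, 83]
  [61, 54, ∞, 5, 61]
  [-∞, 36, -∞, ∞, 36]
  [-∞, 37, -∞, 5, ∞]
Answer: G* = [[∞, 54, 46, 5, 79], [-∞, ∞, -∞, 5, 83], [61, 54, ∞, 5, 61], [-∞, 36, -∞, ∞, 36], [-∞, 37, -∞, 5, ∞]]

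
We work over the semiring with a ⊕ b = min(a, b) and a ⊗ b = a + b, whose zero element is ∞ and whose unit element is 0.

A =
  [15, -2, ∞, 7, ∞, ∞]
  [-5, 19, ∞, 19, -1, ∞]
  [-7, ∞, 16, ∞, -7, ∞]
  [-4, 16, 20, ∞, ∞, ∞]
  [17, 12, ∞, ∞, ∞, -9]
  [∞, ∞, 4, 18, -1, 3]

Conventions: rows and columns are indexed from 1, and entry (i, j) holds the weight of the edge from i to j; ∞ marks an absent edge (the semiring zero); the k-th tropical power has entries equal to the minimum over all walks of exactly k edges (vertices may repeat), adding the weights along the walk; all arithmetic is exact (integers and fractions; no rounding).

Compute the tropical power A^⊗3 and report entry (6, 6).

A^⊗2:
  [-7, 13, 27, 17, -3, ∞]
  [10, -7, 39, 2, 18, -10]
  [8, -9, 32, 0, 9, -16]
  [11, -6, 36, 3, 13, ∞]
  [7, 15, -5, 9, -10, -6]
  [-3, 11, 7, 21, -3, -10]
A^⊗3:
  [8, -9, 37, 0, 12, -12]
  [-12, 8, -6, 8, -11, -7]
  [-14, 6, -12, 2, -17, -13]
  [-11, 9, 23, 13, -7, 4]
  [-12, 2, -2, 12, -12, -19]
  [0, -5, -6, 4, -11, -12]
Key observation: the optimum is the walk 6->3->5->6, with weight 4 + (-7) + (-9) = -12.
Optimal value attained by: walk 6->3->5->6.
Answer: (A^⊗3)[6][6] = -12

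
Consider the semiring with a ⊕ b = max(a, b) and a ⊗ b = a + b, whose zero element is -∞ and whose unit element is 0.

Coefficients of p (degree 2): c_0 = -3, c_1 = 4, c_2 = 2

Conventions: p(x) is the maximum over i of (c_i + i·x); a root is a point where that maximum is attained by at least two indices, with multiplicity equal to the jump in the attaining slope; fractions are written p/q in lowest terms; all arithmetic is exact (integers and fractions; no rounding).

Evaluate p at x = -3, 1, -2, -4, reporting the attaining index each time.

p(-3) = max(-3+0·(-3)=-3, 4+1·(-3)=1, 2+2·(-3)=-4) = 1 (attained by i=1)
p(1) = max(-3+0·1=-3, 4+1·1=5, 2+2·1=4) = 5 (attained by i=1)
p(-2) = max(-3+0·(-2)=-3, 4+1·(-2)=2, 2+2·(-2)=-2) = 2 (attained by i=1)
p(-4) = max(-3+0·(-4)=-3, 4+1·(-4)=0, 2+2·(-4)=-6) = 0 (attained by i=1)
Answer: p(-3) = 1; p(1) = 5; p(-2) = 2; p(-4) = 0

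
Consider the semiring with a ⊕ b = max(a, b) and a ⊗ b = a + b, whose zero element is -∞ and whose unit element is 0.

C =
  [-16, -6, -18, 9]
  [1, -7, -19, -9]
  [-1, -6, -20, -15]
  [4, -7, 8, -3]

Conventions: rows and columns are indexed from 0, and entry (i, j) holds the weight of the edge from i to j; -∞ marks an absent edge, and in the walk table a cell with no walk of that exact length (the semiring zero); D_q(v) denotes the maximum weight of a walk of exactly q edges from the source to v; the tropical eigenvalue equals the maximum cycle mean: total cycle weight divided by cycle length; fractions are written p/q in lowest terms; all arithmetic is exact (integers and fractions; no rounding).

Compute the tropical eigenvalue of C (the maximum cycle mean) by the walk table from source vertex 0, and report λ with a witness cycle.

q=0: [0, -∞, -∞, -∞]
q=1: [-16, -6, -18, 9]
q=2: [13, 2, 17, 6]
q=3: [16, 11, 14, 22]
q=4: [26, 15, 30, 25]
Optimal cycle mean attained by: cycle 0->3->0, total 9 + 4, length 2.
Answer: λ = 13/2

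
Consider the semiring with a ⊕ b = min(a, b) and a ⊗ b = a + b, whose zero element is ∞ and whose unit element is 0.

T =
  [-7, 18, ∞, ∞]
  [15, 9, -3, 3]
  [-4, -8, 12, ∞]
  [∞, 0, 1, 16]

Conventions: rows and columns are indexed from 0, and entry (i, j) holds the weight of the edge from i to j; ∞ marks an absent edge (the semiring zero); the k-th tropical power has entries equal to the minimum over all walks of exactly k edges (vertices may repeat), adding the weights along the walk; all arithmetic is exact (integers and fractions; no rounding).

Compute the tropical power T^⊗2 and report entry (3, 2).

T^⊗2:
  [-14, 11, 15, 21]
  [-7, -11, 4, 12]
  [-11, 1, -11, -5]
  [-3, -7, -3, 3]
Key observation: the optimum is the walk 3->1->2, with weight 0 + (-3) = -3.
Optimal value attained by: walk 3->1->2.
Answer: (T^⊗2)[3][2] = -3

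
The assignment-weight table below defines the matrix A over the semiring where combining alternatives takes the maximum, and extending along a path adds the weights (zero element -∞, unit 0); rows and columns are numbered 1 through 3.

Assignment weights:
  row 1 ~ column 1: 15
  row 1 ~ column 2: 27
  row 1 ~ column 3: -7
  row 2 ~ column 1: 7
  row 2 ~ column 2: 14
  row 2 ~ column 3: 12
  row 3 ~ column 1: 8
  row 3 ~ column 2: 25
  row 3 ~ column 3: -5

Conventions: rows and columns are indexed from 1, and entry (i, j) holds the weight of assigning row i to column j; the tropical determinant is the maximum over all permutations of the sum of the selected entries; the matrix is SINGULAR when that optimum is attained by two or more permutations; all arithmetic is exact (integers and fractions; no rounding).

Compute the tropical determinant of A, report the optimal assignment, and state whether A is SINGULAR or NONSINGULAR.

σ = (1, 2, 3): 15 + 14 + (-5) = 24
σ = (1, 3, 2): 15 + 12 + 25 = 52
σ = (2, 1, 3): 27 + 7 + (-5) = 29
σ = (2, 3, 1): 27 + 12 + 8 = 47
σ = (3, 1, 2): (-7) + 7 + 25 = 25
σ = (3, 2, 1): (-7) + 14 + 8 = 15
Optimal value attained by: σ = (1, 3, 2).
Answer: det⊕(A) = 52; verdict: NONSINGULAR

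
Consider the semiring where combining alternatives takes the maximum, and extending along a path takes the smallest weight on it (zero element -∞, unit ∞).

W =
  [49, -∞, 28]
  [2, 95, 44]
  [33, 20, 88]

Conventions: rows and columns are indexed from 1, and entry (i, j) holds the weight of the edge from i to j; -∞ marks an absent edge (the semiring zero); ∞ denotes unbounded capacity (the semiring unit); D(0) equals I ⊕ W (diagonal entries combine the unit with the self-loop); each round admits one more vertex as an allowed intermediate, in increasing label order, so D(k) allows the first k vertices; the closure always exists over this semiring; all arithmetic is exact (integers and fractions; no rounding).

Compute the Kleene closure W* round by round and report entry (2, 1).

D(0):
  [∞, -∞, 28]
  [2, ∞, 44]
  [33, 20, ∞]
D(1):
  [∞, -∞, 28]
  [2, ∞, 44]
  [33, 20, ∞]
D(2):
  [∞, -∞, 28]
  [2, ∞, 44]
  [33, 20, ∞]
D(3):
  [∞, 20, 28]
  [33, ∞, 44]
  [33, 20, ∞]
Answer: W*[2][1] = 33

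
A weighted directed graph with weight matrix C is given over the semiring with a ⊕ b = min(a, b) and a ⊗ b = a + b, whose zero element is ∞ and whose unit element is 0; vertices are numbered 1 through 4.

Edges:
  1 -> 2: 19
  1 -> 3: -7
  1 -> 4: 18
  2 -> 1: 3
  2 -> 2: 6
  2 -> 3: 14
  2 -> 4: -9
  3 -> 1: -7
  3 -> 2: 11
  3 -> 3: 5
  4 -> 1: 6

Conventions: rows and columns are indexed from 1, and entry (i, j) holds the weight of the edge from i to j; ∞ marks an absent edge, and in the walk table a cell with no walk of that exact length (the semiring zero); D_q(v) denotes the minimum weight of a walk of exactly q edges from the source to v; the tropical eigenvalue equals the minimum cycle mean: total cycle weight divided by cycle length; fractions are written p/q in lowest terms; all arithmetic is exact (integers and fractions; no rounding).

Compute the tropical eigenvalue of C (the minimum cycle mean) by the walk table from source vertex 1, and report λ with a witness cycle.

q=0: [0, ∞, ∞, ∞]
q=1: [∞, 19, -7, 18]
q=2: [-14, 4, -2, 10]
q=3: [-9, 5, -21, -5]
q=4: [-28, -10, -16, -4]
Optimal cycle mean attained by: cycle 1->3->1, total (-7) + (-7), length 2.
Answer: λ = -7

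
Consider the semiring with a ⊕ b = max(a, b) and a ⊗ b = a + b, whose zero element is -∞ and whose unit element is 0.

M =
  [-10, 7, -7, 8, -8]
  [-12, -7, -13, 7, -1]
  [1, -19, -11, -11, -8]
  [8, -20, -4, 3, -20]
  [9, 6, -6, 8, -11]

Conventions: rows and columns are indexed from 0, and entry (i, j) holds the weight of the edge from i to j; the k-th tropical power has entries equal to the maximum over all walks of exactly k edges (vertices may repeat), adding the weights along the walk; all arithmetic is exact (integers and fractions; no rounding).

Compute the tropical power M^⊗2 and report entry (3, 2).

M^⊗2:
  [16, 0, 4, 14, 6]
  [15, 5, 3, 10, -8]
  [1, 8, -6, 9, -7]
  [11, 15, 1, 16, 0]
  [16, 16, 4, 17, 5]
Key observation: the optimum is the walk 3->0->2, with weight 8 + (-7) = 1.
Optimal value attained by: walk 3->0->2.
Answer: (M^⊗2)[3][2] = 1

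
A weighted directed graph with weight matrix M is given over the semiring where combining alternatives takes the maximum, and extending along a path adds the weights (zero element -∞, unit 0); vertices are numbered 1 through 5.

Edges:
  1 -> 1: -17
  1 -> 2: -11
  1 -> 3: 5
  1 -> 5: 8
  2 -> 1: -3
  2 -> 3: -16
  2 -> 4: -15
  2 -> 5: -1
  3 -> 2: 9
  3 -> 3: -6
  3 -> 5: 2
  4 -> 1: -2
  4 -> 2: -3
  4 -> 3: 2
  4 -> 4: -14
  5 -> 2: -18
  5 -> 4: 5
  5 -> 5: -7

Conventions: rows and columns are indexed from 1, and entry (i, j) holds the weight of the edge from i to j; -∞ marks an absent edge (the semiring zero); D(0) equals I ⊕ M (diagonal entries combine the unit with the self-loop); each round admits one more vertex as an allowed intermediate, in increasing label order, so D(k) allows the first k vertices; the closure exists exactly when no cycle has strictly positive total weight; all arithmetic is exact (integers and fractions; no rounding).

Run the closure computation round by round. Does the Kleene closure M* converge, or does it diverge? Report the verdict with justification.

D(0):
  [0, -11, 5, -∞, 8]
  [-3, 0, -16, -15, -1]
  [-∞, 9, 0, -∞, 2]
  [-2, -3, 2, 0, -∞]
  [-∞, -18, -∞, 5, 0]
D(1):
  [0, -11, 5, -∞, 8]
  [-3, 0, 2, -15, 5]
  [-∞, 9, 0, -∞, 2]
  [-2, -3, 3, 0, 6]
  [-∞, -18, -∞, 5, 0]
Detection: at round 2, diagonal entry (3, 3) turns strictly positive.
Key observation: the cycle 3->2->1->3 has total weight 9 + (-3) + 5, which is strictly positive.
Answer: DIVERGES — positive cycle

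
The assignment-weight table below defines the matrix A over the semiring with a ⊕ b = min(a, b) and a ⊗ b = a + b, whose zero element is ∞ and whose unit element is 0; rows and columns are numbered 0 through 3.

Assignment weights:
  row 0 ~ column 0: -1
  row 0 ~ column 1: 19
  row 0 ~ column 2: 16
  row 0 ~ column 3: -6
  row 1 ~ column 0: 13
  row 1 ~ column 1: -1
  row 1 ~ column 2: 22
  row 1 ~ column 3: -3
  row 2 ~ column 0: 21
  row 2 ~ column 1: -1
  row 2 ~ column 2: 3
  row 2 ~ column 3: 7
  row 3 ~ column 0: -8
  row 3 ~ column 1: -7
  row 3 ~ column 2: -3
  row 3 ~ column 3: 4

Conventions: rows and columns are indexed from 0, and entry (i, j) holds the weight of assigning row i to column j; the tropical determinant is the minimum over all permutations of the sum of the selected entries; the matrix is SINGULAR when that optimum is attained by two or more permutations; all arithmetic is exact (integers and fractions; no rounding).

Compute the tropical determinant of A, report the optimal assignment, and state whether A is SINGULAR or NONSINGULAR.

σ = (0, 1, 2, 3): (-1) + (-1) + 3 + 4 = 5
σ = (0, 1, 3, 2): (-1) + (-1) + 7 + (-3) = 2
σ = (0, 2, 1, 3): (-1) + 22 + (-1) + 4 = 24
σ = (0, 2, 3, 1): (-1) + 22 + 7 + (-7) = 21
σ = (0, 3, 1, 2): (-1) + (-3) + (-1) + (-3) = -8
σ = (0, 3, 2, 1): (-1) + (-3) + 3 + (-7) = -8
σ = (1, 0, 2, 3): 19 + 13 + 3 + 4 = 39
σ = (1, 0, 3, 2): 19 + 13 + 7 + (-3) = 36
σ = (1, 2, 0, 3): 19 + 22 + 21 + 4 = 66
σ = (1, 2, 3, 0): 19 + 22 + 7 + (-8) = 40
σ = (1, 3, 0, 2): 19 + (-3) + 21 + (-3) = 34
σ = (1, 3, 2, 0): 19 + (-3) + 3 + (-8) = 11
σ = (2, 0, 1, 3): 16 + 13 + (-1) + 4 = 32
σ = (2, 0, 3, 1): 16 + 13 + 7 + (-7) = 29
σ = (2, 1, 0, 3): 16 + (-1) + 21 + 4 = 40
σ = (2, 1, 3, 0): 16 + (-1) + 7 + (-8) = 14
σ = (2, 3, 0, 1): 16 + (-3) + 21 + (-7) = 27
σ = (2, 3, 1, 0): 16 + (-3) + (-1) + (-8) = 4
σ = (3, 0, 1, 2): (-6) + 13 + (-1) + (-3) = 3
σ = (3, 0, 2, 1): (-6) + 13 + 3 + (-7) = 3
σ = (3, 1, 0, 2): (-6) + (-1) + 21 + (-3) = 11
σ = (3, 1, 2, 0): (-6) + (-1) + 3 + (-8) = -12
σ = (3, 2, 0, 1): (-6) + 22 + 21 + (-7) = 30
σ = (3, 2, 1, 0): (-6) + 22 + (-1) + (-8) = 7
Optimal value attained by: σ = (3, 1, 2, 0).
Answer: det⊕(A) = -12; verdict: NONSINGULAR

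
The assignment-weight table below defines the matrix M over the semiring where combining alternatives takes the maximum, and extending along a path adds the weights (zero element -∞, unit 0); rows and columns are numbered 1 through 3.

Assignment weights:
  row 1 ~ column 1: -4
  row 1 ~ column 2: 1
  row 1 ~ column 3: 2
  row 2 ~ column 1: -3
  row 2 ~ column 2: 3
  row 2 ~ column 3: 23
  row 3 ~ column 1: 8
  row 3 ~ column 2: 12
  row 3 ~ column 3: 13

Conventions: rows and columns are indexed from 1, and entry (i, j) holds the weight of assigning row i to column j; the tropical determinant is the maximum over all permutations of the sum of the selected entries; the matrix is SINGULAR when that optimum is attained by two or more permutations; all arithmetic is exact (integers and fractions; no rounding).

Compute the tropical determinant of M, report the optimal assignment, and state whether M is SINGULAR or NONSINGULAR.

σ = (1, 2, 3): (-4) + 3 + 13 = 12
σ = (1, 3, 2): (-4) + 23 + 12 = 31
σ = (2, 1, 3): 1 + (-3) + 13 = 11
σ = (2, 3, 1): 1 + 23 + 8 = 32
σ = (3, 1, 2): 2 + (-3) + 12 = 11
σ = (3, 2, 1): 2 + 3 + 8 = 13
Optimal value attained by: σ = (2, 3, 1).
Answer: det⊕(M) = 32; verdict: NONSINGULAR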